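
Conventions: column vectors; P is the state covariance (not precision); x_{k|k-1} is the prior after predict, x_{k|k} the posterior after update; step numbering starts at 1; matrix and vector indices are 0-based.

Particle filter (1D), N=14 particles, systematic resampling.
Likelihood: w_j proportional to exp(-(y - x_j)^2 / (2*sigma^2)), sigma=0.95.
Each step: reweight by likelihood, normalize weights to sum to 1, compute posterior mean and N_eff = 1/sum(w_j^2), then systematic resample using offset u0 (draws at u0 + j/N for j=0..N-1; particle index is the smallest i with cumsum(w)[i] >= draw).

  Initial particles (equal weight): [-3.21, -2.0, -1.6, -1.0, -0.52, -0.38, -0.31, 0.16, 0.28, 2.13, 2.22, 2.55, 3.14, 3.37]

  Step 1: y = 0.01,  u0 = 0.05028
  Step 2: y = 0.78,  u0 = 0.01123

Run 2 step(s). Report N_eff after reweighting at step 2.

N_eff = 11.4744

step 1: w=[0.0006, 0.0185, 0.0412, 0.0985, 0.1484, 0.1594, 0.1638, 0.1712, 0.1665, 0.0144, 0.0116, 0.0049, 0.0008, 0.0003]  mean=-0.2455  Neff=6.9733  idx=[2, 3, 4, 4, 5, 5, 6, 6, 6, 7, 7, 8, 8, 9]
step 2: w=[0.0060, 0.0239, 0.0543, 0.0543, 0.0657, 0.0657, 0.0717, 0.0717, 0.0717, 0.1119, 0.1119, 0.1205, 0.1205, 0.0504]  mean=0.0042  Neff=11.4744  idx=[1, 2, 4, 5, 6, 7, 8, 9, 9, 10, 11, 11, 12, 12]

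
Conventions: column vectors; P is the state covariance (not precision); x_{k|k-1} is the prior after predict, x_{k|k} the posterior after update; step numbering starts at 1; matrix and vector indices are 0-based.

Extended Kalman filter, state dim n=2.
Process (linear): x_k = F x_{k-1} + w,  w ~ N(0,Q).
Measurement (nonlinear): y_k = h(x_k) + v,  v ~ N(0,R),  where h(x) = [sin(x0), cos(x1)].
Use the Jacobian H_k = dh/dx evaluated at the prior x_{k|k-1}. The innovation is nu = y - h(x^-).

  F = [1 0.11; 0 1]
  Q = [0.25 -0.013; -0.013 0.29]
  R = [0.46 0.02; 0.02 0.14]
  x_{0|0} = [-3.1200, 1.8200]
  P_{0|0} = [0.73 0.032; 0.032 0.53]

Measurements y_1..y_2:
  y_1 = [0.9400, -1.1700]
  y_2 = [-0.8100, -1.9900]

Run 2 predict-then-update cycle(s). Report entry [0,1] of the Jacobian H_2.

H_jac[0,1] = 0.0000

step 1: x^-=[-2.9198, 1.8200]  P^-=[0.9935 0.0773; 0.0773 0.8200]  H_jac=[-0.9755 0.0000; 0.0000 -0.9691]  S=[1.4054 0.0931; 0.0931 0.9101]  K=[-0.6888 -0.0119; 0.0042 -0.8736]  nu=[1.1600, -0.9234]  x^+=[-3.7078, 2.6315]  P^+=[0.3250 0.0159; 0.0159 0.1261]
step 2: x^-=[-3.4184, 2.6315]  P^-=[0.5801 0.0168; 0.0168 0.4161]  H_jac=[-0.9619 0.0000; 0.0000 -0.4883]  S=[0.9968 0.0279; 0.0279 0.2392]  K=[-0.5607 0.0311; 0.0076 -0.8503]  nu=[-1.0832, -1.1173]  x^+=[-2.8457, 3.5733]  P^+=[0.2675 0.0141; 0.0141 0.2435]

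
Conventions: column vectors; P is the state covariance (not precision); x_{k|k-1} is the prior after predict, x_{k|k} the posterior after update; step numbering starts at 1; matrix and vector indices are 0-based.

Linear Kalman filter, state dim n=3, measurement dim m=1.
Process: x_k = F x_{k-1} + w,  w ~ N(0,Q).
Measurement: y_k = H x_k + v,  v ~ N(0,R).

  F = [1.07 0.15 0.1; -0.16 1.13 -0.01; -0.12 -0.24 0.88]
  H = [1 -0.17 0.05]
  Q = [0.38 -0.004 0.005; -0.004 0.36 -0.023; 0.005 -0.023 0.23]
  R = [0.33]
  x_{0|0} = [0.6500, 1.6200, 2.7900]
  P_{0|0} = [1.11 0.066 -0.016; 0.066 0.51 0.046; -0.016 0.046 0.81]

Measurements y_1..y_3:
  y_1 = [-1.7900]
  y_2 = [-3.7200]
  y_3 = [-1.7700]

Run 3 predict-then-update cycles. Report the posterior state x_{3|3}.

step 1: x^-=[1.2175, 1.6987, 1.9884]  P^-=[1.6896 -0.0246 -0.1126; -0.0246 1.0148 -0.1055; -0.1126 -0.1055 0.8904]  S=[2.0500]  K=[0.8235; -0.0987; -0.0245]  nu=[-2.8181]  x^+=[-1.1031, 1.9769, 2.0574]  P^+=[0.2995 0.1421 -0.0713; 0.1421 0.9948 -0.1104; -0.0713 -0.1104 0.8891]
step 2: x^-=[-0.6781, 2.3899, 1.4684]  P^-=[0.7811 0.2704 -0.1083; 0.2704 1.5889 -0.4088; -0.1083 -0.4088 1.0500]  S=[1.0639]  K=[0.6859; -0.0189; 0.0129]  nu=[-2.7091]  x^+=[-2.5364, 2.4412, 1.4335]  P^+=[0.2806 0.2842 -0.1177; 0.2842 1.5885 -0.4085; -0.1177 -0.4085 1.0499]
step 3: x^-=[-2.2044, 3.1500, 0.9799]  P^-=[0.8013 0.5106 -0.2274; 0.5106 2.3017 -0.8761; -0.2274 -0.8761 1.3523]  S=[1.0197]  K=[0.6895; 0.0740; -0.0107]  nu=[0.9209]  x^+=[-1.5694, 3.2182, 0.9701]  P^+=[0.3165 0.4585 -0.2199; 0.4585 2.2961 -0.8752; -0.2199 -0.8752 1.3522]

x_post = [-1.5694, 3.2182, 0.9701]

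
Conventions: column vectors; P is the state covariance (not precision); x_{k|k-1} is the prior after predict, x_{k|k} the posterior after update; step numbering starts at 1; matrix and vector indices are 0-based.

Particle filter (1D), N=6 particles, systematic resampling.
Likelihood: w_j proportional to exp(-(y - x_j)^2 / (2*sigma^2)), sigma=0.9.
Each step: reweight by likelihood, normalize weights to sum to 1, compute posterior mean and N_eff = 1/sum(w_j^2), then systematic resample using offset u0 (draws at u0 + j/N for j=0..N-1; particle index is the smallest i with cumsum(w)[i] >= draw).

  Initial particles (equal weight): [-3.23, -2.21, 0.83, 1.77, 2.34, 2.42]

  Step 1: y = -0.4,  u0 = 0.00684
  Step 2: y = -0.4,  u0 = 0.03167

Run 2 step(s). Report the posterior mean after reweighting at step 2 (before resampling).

post_mean = 0.5780

step 1: w=[0.0118, 0.2190, 0.6504, 0.0904, 0.0161, 0.0122]  mean=0.2450  Neff=2.0844  idx=[0, 1, 2, 2, 2, 2]
step 2: w=[0.0042, 0.0773, 0.2296, 0.2296, 0.2296, 0.2296]  mean=0.5780  Neff=4.6102  idx=[1, 2, 3, 3, 4, 5]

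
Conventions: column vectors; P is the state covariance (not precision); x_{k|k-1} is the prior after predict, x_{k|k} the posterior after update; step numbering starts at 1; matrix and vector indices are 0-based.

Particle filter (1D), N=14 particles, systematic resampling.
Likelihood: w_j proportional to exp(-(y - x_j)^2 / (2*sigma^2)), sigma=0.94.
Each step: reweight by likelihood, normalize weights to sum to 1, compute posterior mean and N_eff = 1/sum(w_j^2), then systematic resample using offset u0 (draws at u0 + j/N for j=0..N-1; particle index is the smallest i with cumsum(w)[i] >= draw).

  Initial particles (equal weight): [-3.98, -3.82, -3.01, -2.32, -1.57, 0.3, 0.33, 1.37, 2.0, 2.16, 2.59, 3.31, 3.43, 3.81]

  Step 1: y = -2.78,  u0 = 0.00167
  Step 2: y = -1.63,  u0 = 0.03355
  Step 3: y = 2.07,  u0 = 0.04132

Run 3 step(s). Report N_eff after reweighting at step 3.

step 1: w=[0.1346, 0.1649, 0.2951, 0.2698, 0.1328, 0.0014, 0.0013, 0.0000, 0.0000, 0.0000, 0.0000, 0.0000, 0.0000, 0.0000]  mean=-2.8877  Neff=4.4871  idx=[0, 0, 1, 1, 1, 2, 2, 2, 2, 3, 3, 3, 3, 4]
step 2: w=[0.0077, 0.0077, 0.0116, 0.0116, 0.0116, 0.0597, 0.0597, 0.0597, 0.0597, 0.1340, 0.1340, 0.1340, 0.1340, 0.1750]  mean=-2.4314  Neff=8.5318  idx=[3, 5, 7, 8, 9, 9, 10, 10, 11, 11, 12, 12, 13, 13]
step 3: w=[0.0000, 0.0004, 0.0004, 0.0004, 0.0146, 0.0146, 0.0146, 0.0146, 0.0146, 0.0146, 0.0146, 0.0146, 0.4410, 0.4410]  mean=-1.6592  Neff=2.5592  idx=[6, 11, 12, 12, 12, 12, 12, 12, 13, 13, 13, 13, 13, 13]

N_eff = 2.5592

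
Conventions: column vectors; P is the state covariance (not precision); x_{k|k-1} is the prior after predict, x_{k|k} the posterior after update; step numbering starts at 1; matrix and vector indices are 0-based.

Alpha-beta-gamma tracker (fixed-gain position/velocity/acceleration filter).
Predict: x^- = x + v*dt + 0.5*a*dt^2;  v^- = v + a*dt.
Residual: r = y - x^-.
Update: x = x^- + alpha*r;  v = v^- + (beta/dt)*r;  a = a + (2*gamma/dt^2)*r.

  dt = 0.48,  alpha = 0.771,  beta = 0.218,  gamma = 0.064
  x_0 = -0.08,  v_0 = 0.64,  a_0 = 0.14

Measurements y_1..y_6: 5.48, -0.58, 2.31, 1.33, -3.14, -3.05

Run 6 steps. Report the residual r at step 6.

step 1: x_pred=0.2433  r=5.2367  x^+=4.2808  v^+=3.0855  a^+=3.0493
step 2: x_pred=6.1131  r=-6.6931  x^+=0.9527  v^+=1.5094  a^+=-0.6691
step 3: x_pred=1.6001  r=0.7099  x^+=2.1474  v^+=1.5106  a^+=-0.2748
step 4: x_pred=2.8409  r=-1.5109  x^+=1.6760  v^+=0.6925  a^+=-1.1141
step 5: x_pred=1.8800  r=-5.0200  x^+=-1.9904  v^+=-2.1222  a^+=-3.9031
step 6: x_pred=-3.4587  r=0.4087  x^+=-3.1436  v^+=-3.8101  a^+=-3.6760

resid = 0.4087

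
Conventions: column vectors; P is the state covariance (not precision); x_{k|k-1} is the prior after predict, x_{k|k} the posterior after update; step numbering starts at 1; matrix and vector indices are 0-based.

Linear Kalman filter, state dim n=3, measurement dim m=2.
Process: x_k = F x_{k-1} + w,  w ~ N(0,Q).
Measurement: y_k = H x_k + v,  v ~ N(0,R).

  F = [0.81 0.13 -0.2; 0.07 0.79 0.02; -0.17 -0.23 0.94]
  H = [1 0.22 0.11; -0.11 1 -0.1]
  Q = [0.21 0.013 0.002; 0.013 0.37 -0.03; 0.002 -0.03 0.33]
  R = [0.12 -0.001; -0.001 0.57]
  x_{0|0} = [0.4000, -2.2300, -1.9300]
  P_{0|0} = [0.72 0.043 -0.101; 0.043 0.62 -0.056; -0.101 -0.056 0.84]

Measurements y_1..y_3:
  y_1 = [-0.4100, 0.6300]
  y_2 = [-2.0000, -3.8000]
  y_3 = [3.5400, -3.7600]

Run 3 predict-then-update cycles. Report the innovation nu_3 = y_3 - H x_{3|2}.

step 1: x^-=[0.4201, -1.7723, -1.3693]  P^-=[0.7712 0.1505 -0.3723; 0.1505 0.7635 -0.1895; -0.3723 -0.1895 1.1857]  S=[0.9176 0.2410; 0.2410 1.3513]  K=[0.8518 -0.0758; 0.1841 0.5340; -0.2698 -0.1496]  nu=[-0.2896, 2.3116]  x^+=[-0.0017, -0.5913, -1.6369]  P^+=[0.1288 -0.0450 -0.1510; -0.0450 0.2998 0.0053; -0.1510 0.0053 1.0692]
step 2: x^-=[0.2491, -0.5000, -1.4024]  P^-=[0.3815 0.0165 -0.3356; 0.0165 0.5529 -0.0646; -0.3356 -0.0646 1.3368]  S=[0.4747 0.1120; 0.1120 1.1428]  K=[0.7491 -0.0663; 0.1647 0.4717; -0.4030 -0.1017]  nu=[-1.9849, -3.4128]  x^+=[-1.0114, -2.4369, -0.2552]  P^+=[0.1212 -0.0447 -0.1944; -0.0447 0.2683 0.0449; -0.1944 0.0449 1.2387]
step 3: x^-=[-1.0850, -2.0010, 0.4925]  P^-=[0.3948 0.0061 -0.3933; 0.0061 0.5345 -0.0292; -0.3933 -0.0292 1.4814]  S=[0.4733 0.1043; 0.1043 1.1199]  K=[0.7608 -0.0691; 0.1520 0.4651; -0.4838 -0.0746]  nu=[5.0110, -1.8291]  x^+=[2.8536, -2.0902, -1.7955]  P^+=[0.1265 -0.0485 -0.2224; -0.0485 0.2665 0.0692; -0.2224 0.0692 1.3568]

innov = [5.0110, -1.8291]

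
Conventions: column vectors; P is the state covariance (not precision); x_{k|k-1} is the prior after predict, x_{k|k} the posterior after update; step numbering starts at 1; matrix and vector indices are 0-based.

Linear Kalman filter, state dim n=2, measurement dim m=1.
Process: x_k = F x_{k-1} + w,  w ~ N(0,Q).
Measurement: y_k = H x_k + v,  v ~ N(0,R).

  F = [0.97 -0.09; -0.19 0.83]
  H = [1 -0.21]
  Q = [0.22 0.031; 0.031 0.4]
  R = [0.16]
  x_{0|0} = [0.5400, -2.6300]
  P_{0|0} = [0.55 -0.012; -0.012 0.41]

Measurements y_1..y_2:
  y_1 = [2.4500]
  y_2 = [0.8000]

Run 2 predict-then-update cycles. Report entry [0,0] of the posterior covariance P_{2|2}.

P_post[0,0] = 0.1281

step 1: x^-=[0.7605, -2.2855]  P^-=[0.7429 -0.1109; -0.1109 0.7061]  S=[0.9806]  K=[0.7813; -0.2643]  nu=[1.2095]  x^+=[1.7056, -2.6051]  P^+=[0.1443 0.0916; 0.0916 0.6376]
step 2: x^-=[1.8889, -2.4863]  P^-=[0.3449 0.0321; 0.0321 0.8156]  S=[0.5274]  K=[0.6412; -0.2639]  nu=[-1.6110]  x^+=[0.8559, -2.0612]  P^+=[0.1281 0.1213; 0.1213 0.7788]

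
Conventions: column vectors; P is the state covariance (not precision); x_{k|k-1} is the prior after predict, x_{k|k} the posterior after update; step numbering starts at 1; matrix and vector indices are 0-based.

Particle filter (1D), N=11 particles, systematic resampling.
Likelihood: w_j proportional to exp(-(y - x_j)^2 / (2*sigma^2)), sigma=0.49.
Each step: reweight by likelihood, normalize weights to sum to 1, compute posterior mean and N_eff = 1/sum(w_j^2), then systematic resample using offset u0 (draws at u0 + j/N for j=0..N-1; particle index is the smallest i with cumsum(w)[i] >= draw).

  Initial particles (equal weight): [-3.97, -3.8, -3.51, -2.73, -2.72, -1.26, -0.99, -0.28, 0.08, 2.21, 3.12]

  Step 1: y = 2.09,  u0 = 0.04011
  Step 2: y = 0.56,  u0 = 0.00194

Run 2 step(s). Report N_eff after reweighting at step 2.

N_eff = 10.0007

step 1: w=[0.0000, 0.0000, 0.0000, 0.0000, 0.0000, 0.0000, 0.0000, 0.0000, 0.0002, 0.8982, 0.1016]  mean=2.3020  Neff=1.2239  idx=[9, 9, 9, 9, 9, 9, 9, 9, 9, 9, 10]
step 2: w=[0.1000, 0.1000, 0.1000, 0.1000, 0.1000, 0.1000, 0.1000, 0.1000, 0.1000, 0.1000, 0.0000]  mean=2.2100  Neff=10.0007  idx=[0, 0, 1, 2, 3, 4, 5, 6, 7, 8, 9]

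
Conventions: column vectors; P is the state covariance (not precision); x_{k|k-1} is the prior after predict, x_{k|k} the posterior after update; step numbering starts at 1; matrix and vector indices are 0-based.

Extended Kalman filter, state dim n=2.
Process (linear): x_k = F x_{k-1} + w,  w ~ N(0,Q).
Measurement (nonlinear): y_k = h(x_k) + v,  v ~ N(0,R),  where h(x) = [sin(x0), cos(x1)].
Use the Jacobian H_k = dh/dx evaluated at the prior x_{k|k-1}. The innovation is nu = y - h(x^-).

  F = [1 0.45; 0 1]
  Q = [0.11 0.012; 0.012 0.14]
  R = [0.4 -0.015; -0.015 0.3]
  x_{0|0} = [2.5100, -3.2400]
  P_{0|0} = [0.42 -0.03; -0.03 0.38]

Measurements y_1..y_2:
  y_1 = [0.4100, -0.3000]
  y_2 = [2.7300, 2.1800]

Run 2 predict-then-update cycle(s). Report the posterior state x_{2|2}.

x_post = [1.2067, -3.8091]

step 1: x^-=[1.0520, -3.2400]  P^-=[0.5799 0.1530; 0.1530 0.5200]  H_jac=[0.4958 0.0000; 0.0000 -0.0982]  S=[0.5426 -0.0225; -0.0225 0.3050]  K=[0.5296 -0.0103; 0.1333 -0.1577]  nu=[-0.4584, 0.6952]  x^+=[0.8021, -3.4107]  P^+=[0.4275 0.1123; 0.1123 0.5018]
step 2: x^-=[-0.7327, -3.4107]  P^-=[0.7402 0.3501; 0.3501 0.6418]  H_jac=[0.7433 0.0000; 0.0000 -0.2659]  S=[0.8090 -0.0842; -0.0842 0.3454]  K=[0.6690 -0.1064; 0.2773 -0.4265]  nu=[3.3989, 3.1440]  x^+=[1.2067, -3.8091]  P^+=[0.3622 0.1578; 0.1578 0.4969]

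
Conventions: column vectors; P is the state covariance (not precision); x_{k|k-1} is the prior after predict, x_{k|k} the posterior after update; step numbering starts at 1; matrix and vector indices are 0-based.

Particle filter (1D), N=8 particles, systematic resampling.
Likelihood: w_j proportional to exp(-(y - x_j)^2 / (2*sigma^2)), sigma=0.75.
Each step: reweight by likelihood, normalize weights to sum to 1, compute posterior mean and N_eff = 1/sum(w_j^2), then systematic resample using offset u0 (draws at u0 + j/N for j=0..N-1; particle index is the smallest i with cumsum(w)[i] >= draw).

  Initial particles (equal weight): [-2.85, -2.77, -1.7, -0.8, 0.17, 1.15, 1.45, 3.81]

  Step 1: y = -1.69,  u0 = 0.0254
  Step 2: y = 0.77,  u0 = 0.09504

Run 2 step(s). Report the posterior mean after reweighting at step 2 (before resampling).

step 1: w=[0.1375, 0.1613, 0.4548, 0.2249, 0.0210, 0.0004, 0.0001, 0.0000]  mean=-1.7878  Neff=3.3023  idx=[0, 1, 1, 2, 2, 2, 3, 3]
step 2: w=[0.0000, 0.0001, 0.0001, 0.0186, 0.0186, 0.0186, 0.4720, 0.4720]  mean=-0.8506  Neff=2.2394  idx=[6, 6, 6, 6, 7, 7, 7, 7]

post_mean = -0.8506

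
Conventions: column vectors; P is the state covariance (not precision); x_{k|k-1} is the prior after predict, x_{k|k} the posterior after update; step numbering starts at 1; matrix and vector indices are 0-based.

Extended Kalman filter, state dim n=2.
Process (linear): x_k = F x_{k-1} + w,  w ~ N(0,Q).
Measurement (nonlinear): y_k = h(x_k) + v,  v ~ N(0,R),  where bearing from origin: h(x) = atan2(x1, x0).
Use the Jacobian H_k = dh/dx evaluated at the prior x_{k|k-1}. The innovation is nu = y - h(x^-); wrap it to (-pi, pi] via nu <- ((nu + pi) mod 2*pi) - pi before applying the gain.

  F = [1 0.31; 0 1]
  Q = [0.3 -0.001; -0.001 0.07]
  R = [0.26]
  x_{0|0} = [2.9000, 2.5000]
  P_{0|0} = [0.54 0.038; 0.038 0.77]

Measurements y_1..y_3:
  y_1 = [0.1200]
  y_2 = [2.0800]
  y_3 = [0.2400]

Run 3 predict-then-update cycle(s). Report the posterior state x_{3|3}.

x_post = [5.2385, 2.8210]

step 1: x^-=[3.6750, 2.5000]  P^-=[0.9376 0.2757; 0.2757 0.8400]  H_jac=[-0.1265 0.1860]  S=[0.2911]  K=[-0.2314; 0.4169]  nu=[-0.4774]  x^+=[3.7855, 2.3010]  P^+=[0.9220 0.3038; 0.3038 0.7894]
step 2: x^-=[4.4988, 2.3010]  P^-=[1.4862 0.5475; 0.5475 0.8594]  H_jac=[-0.0901 0.1762]  S=[0.2814]  K=[-0.1332; 0.3628]  nu=[1.6072]  x^+=[4.2847, 2.8841]  P^+=[1.4812 0.5611; 0.5611 0.8224]
step 3: x^-=[5.1788, 2.8841]  P^-=[2.2081 0.8150; 0.8150 0.8924]  H_jac=[-0.0821 0.1474]  S=[0.2745]  K=[-0.2226; 0.2354]  nu=[-0.2681]  x^+=[5.2385, 2.8210]  P^+=[2.1945 0.8294; 0.8294 0.8771]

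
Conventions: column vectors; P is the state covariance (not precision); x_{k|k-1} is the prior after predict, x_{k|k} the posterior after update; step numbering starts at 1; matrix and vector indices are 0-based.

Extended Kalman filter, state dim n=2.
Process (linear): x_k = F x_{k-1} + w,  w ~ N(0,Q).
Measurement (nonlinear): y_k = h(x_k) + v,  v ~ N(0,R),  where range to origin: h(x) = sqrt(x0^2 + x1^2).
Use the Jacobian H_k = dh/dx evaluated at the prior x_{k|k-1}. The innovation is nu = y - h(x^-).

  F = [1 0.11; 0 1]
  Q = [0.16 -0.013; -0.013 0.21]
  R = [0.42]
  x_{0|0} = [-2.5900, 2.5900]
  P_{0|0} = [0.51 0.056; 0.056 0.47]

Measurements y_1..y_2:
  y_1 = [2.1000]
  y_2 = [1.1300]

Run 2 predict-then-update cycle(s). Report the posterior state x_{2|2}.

x_post = [-1.1780, 1.3964]

step 1: x^-=[-2.3051, 2.5900]  P^-=[0.6880 0.0947; 0.0947 0.6800]  H_jac=[-0.6648 0.7470]  S=[1.0095]  K=[-0.3830; 0.4408]  nu=[-1.3672]  x^+=[-1.7814, 1.9873]  P^+=[0.5399 0.2651; 0.2651 0.4838]
step 2: x^-=[-1.5628, 1.9873]  P^-=[0.7641 0.3054; 0.3054 0.6938]  H_jac=[-0.6182 0.7861]  S=[0.8439]  K=[-0.2752; 0.4226]  nu=[-1.3982]  x^+=[-1.1780, 1.3964]  P^+=[0.7002 0.4035; 0.4035 0.5431]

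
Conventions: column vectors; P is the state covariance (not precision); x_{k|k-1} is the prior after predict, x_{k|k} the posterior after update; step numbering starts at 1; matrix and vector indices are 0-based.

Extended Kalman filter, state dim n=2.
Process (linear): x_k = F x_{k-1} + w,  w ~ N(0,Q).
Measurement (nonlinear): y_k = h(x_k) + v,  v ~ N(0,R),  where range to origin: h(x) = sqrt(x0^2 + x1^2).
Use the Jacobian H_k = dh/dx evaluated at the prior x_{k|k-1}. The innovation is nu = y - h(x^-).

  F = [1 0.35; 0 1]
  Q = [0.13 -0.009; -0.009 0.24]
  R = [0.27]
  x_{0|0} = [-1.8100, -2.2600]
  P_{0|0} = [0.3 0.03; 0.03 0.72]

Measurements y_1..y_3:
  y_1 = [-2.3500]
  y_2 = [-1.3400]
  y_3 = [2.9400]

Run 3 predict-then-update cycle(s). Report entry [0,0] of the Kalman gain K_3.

step 1: x^-=[-2.6010, -2.2600]  P^-=[0.5392 0.2730; 0.2730 0.9600]  H_jac=[-0.7549 -0.6559]  S=[1.2606]  K=[-0.4649; -0.6630]  nu=[-5.7957]  x^+=[0.0936, 1.5825]  P^+=[0.2667 -0.1156; -0.1156 0.4059]
step 2: x^-=[0.6475, 1.5825]  P^-=[0.3655 0.0175; 0.0175 0.6459]  H_jac=[0.3787 0.9255]  S=[0.8880]  K=[0.1741; 0.6807]  nu=[-3.0498]  x^+=[0.1164, -0.4935]  P^+=[0.3386 -0.0877; -0.0877 0.2345]
step 3: x^-=[-0.0563, -0.4935]  P^-=[0.4359 -0.0147; -0.0147 0.4745]  H_jac=[-0.1134 -0.9935]  S=[0.7407]  K=[-0.0471; -0.6342]  nu=[2.4433]  x^+=[-0.1713, -2.0431]  P^+=[0.4343 -0.0368; -0.0368 0.1766]

K[0,0] = -0.0471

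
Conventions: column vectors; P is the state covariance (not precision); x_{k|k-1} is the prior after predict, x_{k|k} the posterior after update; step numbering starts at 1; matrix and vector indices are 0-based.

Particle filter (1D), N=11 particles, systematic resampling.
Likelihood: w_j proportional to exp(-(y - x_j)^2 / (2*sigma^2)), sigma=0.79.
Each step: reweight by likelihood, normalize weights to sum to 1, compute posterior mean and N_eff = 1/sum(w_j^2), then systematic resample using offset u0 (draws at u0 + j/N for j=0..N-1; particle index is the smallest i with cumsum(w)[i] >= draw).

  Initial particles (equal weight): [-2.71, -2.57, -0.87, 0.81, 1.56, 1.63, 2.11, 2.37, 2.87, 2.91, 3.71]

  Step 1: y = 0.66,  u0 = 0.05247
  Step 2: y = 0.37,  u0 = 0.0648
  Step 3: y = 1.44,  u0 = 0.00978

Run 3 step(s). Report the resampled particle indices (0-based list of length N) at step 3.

resampled_idx = [0, 1, 2, 3, 4, 5, 6, 7, 8, 9, 10]

step 1: w=[0.0000, 0.0001, 0.0626, 0.4011, 0.2134, 0.1922, 0.0758, 0.0392, 0.0082, 0.0071, 0.0002]  mean=1.2141  Neff=3.9260  idx=[2, 3, 3, 3, 3, 4, 4, 5, 5, 6, 7]
step 2: w=[0.0578, 0.1696, 0.1696, 0.1696, 0.1696, 0.0637, 0.0637, 0.0555, 0.0555, 0.0175, 0.0080]  mean=0.9348  Neff=7.5185  idx=[1, 1, 2, 2, 3, 3, 4, 4, 5, 7, 8]
step 3: w=[0.0831, 0.0831, 0.0831, 0.0831, 0.0831, 0.0831, 0.0831, 0.0831, 0.1129, 0.1110, 0.1110]  mean=1.0767  Neff=10.7892  idx=[0, 1, 2, 3, 4, 5, 6, 7, 8, 9, 10]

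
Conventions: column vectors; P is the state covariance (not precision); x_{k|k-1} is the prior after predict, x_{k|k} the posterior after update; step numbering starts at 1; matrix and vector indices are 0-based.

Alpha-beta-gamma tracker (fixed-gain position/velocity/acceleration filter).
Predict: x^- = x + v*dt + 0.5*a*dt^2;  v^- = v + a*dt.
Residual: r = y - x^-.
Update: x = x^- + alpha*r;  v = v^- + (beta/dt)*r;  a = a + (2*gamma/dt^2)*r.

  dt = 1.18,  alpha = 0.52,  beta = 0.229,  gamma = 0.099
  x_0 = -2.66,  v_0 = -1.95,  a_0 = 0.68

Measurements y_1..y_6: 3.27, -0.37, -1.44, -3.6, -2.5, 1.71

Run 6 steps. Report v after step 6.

step 1: x_pred=-4.4876  r=7.7576  x^+=-0.4536  v^+=0.3579  a^+=1.7831
step 2: x_pred=1.2101  r=-1.5801  x^+=0.3884  v^+=2.1553  a^+=1.5584
step 3: x_pred=4.0167  r=-5.4567  x^+=1.1792  v^+=2.9353  a^+=0.7825
step 4: x_pred=5.1877  r=-8.7877  x^+=0.6181  v^+=2.1533  a^+=-0.4671
step 5: x_pred=2.8337  r=-5.3337  x^+=0.0602  v^+=0.5669  a^+=-1.2256
step 6: x_pred=-0.1241  r=1.8341  x^+=0.8297  v^+=-0.5233  a^+=-0.9648

v_post = -0.5233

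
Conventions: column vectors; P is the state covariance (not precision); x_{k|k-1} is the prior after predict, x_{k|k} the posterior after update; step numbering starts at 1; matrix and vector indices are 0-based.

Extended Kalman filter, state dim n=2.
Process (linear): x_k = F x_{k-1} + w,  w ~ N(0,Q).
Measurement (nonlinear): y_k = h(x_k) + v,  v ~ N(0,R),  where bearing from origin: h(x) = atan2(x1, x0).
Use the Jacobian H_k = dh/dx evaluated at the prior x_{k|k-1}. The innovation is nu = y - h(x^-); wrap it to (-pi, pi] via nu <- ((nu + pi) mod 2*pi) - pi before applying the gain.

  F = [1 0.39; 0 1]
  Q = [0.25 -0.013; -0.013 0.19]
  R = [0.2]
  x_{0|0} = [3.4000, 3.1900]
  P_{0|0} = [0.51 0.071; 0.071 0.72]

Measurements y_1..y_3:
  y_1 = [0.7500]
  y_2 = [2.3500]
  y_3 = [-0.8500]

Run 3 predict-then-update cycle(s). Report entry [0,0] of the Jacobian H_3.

H_jac[0,0] = -0.0586

step 1: x^-=[4.6441, 3.1900]  P^-=[0.9249 0.3388; 0.3388 0.9100]  H_jac=[-0.1005 0.1463]  S=[0.2189]  K=[-0.1982; 0.4527]  nu=[0.1481]  x^+=[4.6147, 3.2571]  P^+=[0.9163 0.3584; 0.3584 0.8651]
step 2: x^-=[5.8850, 3.2571]  P^-=[1.5775 0.6828; 0.6828 1.0551]  H_jac=[-0.0720 0.1301]  S=[0.2132]  K=[-0.1160; 0.4131]  nu=[1.8445]  x^+=[5.6710, 4.0191]  P^+=[1.5746 0.6931; 0.6931 1.0187]
step 3: x^-=[7.2384, 4.0191]  P^-=[2.5201 1.0774; 1.0774 1.2087]  H_jac=[-0.0586 0.1056]  S=[0.2088]  K=[-0.1628; 0.3088]  nu=[-1.3569]  x^+=[7.4593, 3.6001]  P^+=[2.5146 1.0879; 1.0879 1.1888]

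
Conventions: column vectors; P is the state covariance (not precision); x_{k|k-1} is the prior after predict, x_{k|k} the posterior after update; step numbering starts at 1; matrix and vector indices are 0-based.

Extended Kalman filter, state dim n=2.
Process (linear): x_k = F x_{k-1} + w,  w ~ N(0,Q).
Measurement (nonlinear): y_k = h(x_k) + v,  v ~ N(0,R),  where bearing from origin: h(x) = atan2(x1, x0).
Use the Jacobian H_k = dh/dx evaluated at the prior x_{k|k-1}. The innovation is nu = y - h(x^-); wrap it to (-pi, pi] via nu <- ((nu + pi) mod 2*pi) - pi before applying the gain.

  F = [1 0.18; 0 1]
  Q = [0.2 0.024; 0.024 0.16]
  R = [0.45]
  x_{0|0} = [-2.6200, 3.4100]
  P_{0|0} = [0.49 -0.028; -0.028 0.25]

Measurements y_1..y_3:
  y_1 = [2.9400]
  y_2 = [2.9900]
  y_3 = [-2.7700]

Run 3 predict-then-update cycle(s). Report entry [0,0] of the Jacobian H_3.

H_jac[0,0] = -0.2586

step 1: x^-=[-2.0062, 3.4100]  P^-=[0.6880 0.0410; 0.0410 0.4100]  H_jac=[-0.2179 -0.1282]  S=[0.4917]  K=[-0.3155; -0.1250]  nu=[0.8374]  x^+=[-2.2704, 3.3053]  P^+=[0.6391 0.0216; 0.0216 0.4023]
step 2: x^-=[-1.6755, 3.3053]  P^-=[0.8599 0.1180; 0.1180 0.5623]  H_jac=[-0.2407 -0.1220]  S=[0.5151]  K=[-0.4297; -0.1883]  nu=[0.9500]  x^+=[-2.0838, 3.1264]  P^+=[0.7647 0.0763; 0.0763 0.5440]
step 3: x^-=[-1.5210, 3.1264]  P^-=[1.0099 0.1983; 0.1983 0.7040]  H_jac=[-0.2586 -0.1258]  S=[0.5416]  K=[-0.5283; -0.2582]  nu=[1.4896]  x^+=[-2.3080, 2.7417]  P^+=[0.8587 0.1244; 0.1244 0.6679]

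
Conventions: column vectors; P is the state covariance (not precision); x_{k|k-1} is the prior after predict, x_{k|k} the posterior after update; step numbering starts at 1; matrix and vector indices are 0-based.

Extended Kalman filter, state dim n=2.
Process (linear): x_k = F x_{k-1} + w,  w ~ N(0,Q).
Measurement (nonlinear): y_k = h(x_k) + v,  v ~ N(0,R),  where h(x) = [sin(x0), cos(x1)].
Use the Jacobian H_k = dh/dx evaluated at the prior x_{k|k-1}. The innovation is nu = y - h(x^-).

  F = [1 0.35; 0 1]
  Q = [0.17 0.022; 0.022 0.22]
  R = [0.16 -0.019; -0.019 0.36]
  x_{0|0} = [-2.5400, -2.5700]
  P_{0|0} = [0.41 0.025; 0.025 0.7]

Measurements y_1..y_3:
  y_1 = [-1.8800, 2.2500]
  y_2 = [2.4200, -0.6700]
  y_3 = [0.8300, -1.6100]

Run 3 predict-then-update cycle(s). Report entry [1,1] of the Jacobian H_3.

step 1: x^-=[-3.4395, -2.5700]  P^-=[0.6833 0.2920; 0.2920 0.9200]  H_jac=[-0.9560 0.0000; 0.0000 0.5410]  S=[0.7844 -0.1700; -0.1700 0.6292]  K=[-0.8267 0.0277; -0.1959 0.7380]  nu=[-2.1735, 3.0910]  x^+=[-1.5571, 0.1371]  P^+=[0.1389 0.0475; 0.0475 0.4980]
step 2: x^-=[-1.5091, 0.1371]  P^-=[0.4031 0.2438; 0.2438 0.7180]  H_jac=[0.0616 0.0000; 0.0000 -0.1366]  S=[0.1615 -0.0211; -0.0211 0.3734]  K=[0.1433 -0.0811; 0.0592 -0.2594]  nu=[3.4181, -1.6606]  x^+=[-0.8847, 0.7702]  P^+=[0.3969 0.2337; 0.2337 0.6917]
step 3: x^-=[-0.6151, 0.7702]  P^-=[0.8152 0.4977; 0.4977 0.9117]  H_jac=[0.8167 0.0000; 0.0000 -0.6963]  S=[0.7037 -0.3020; -0.3020 0.8020]  K=[0.9072 -0.0905; 0.2838 -0.6846]  nu=[1.4071, -2.3278]  x^+=[0.8720, 2.7632]  P^+=[0.1798 0.0715; 0.0715 0.3617]

H_jac[1,1] = -0.6963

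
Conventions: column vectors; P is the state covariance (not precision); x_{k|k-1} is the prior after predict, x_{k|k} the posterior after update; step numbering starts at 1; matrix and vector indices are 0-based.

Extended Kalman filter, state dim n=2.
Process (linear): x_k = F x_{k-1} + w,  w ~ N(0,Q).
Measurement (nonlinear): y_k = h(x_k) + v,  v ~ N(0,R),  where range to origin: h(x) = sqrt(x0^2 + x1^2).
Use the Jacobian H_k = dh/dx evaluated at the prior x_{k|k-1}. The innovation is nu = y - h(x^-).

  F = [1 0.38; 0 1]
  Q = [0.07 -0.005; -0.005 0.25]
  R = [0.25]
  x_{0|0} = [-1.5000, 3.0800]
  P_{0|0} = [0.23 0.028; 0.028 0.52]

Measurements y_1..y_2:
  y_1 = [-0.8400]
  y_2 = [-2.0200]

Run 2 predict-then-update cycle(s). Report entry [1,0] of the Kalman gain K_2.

K[1,0] = -0.1688

step 1: x^-=[-0.3296, 3.0800]  P^-=[0.3964 0.2206; 0.2206 0.7700]  H_jac=[-0.1064 0.9943]  S=[0.9691]  K=[0.1828; 0.7658]  nu=[-3.9376]  x^+=[-1.0495, 0.0645]  P^+=[0.3640 0.0849; 0.0849 0.2016]
step 2: x^-=[-1.0250, 0.0645]  P^-=[0.5276 0.1565; 0.1565 0.4516]  H_jac=[-0.9980 0.0628]  S=[0.7577]  K=[-0.6820; -0.1688]  nu=[-3.0470]  x^+=[1.0531, 0.5787]  P^+=[0.1752 0.0693; 0.0693 0.4301]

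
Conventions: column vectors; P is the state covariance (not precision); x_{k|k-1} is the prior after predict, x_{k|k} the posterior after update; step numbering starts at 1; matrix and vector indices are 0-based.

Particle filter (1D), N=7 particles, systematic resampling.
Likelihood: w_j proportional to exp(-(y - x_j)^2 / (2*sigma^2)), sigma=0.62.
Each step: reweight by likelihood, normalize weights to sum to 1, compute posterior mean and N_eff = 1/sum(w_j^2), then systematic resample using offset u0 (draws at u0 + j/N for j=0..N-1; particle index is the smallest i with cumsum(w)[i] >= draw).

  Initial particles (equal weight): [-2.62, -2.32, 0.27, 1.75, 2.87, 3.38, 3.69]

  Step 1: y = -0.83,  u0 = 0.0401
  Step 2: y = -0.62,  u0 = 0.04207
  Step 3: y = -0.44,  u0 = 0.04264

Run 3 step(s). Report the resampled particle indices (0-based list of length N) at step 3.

step 1: w=[0.0556, 0.1999, 0.7439, 0.0006, 0.0000, 0.0000, 0.0000]  mean=-0.4076  Neff=1.6768  idx=[0, 1, 2, 2, 2, 2, 2]
step 2: w=[0.0030, 0.0129, 0.1968, 0.1968, 0.1968, 0.1968, 0.1968]  mean=0.2279  Neff=5.1581  idx=[2, 2, 3, 4, 5, 5, 6]
step 3: w=[0.1429, 0.1429, 0.1429, 0.1429, 0.1429, 0.1429, 0.1429]  mean=0.2700  Neff=7.0000  idx=[0, 1, 2, 3, 4, 5, 6]

resampled_idx = [0, 1, 2, 3, 4, 5, 6]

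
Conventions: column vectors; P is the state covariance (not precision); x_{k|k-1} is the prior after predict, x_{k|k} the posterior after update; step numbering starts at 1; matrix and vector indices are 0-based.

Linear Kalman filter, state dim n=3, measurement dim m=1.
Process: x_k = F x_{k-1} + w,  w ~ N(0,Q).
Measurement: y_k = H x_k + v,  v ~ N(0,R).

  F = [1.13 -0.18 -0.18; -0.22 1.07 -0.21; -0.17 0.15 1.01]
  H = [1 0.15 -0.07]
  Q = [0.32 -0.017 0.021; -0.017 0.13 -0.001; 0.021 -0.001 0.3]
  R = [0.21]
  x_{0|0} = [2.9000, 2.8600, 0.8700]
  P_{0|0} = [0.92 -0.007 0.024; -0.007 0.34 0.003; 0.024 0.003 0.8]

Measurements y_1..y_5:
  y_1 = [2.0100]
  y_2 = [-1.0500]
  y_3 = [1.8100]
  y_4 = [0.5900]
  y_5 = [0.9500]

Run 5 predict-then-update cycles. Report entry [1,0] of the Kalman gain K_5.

K[1,0] = -0.4453

step 1: x^-=[2.6056, 2.2395, 0.8147]  P^-=[1.5250 -0.2949 -0.2843; -0.2949 0.6032 -0.0815; -0.2843 -0.0815 1.1433]  S=[1.7072]  K=[0.8790; -0.1164; -0.2205]  nu=[-0.8745]  x^+=[1.8369, 2.3413, 1.0076]  P^+=[0.2059 -0.1202 0.0467; -0.1202 0.5801 -0.1254; 0.0467 -0.1254 1.0603]
step 2: x^-=[1.4729, 1.8895, 1.0566]  P^-=[0.6578 -0.2798 -0.1701; -0.2798 0.9681 -0.2395; -0.1701 -0.2395 1.3527]  S=[0.8412]  K=[0.7463; -0.1401; -0.3575]  nu=[-2.7324]  x^+=[-0.5663, 2.2722, 2.0335]  P^+=[0.1893 -0.1919 0.0543; -0.1919 0.9516 -0.2816; 0.0543 -0.2816 1.2452]
step 3: x^-=[-1.4150, 2.1288, 2.4909]  P^-=[0.6706 -0.4070 -0.1834; -0.4070 1.5055 -0.3696; -0.1834 -0.3696 1.5029]  S=[0.8332]  K=[0.7470; -0.1864; -0.4129]  nu=[3.0800]  x^+=[0.8858, 1.5546, 1.2191]  P^+=[0.2057 -0.2910 0.0736; -0.2910 1.4766 -0.4338; 0.0736 -0.4338 1.3609]
step 4: x^-=[0.5017, 1.2126, 1.3139]  P^-=[0.7349 -0.6118 -0.1872; -0.6118 2.2292 -0.4513; -0.1872 -0.4513 1.5855]  S=[0.8549]  K=[0.7676; -0.2876; -0.4279]  nu=[-0.0016]  x^+=[0.5005, 1.2130, 1.3146]  P^+=[0.2312 -0.4231 0.0936; -0.4231 2.1585 -0.5565; 0.0936 -0.5565 1.4290]
step 5: x^-=[0.1106, 0.9118, 1.4247]  P^-=[0.8294 -0.8969 -0.2002; -0.8969 3.1334 -0.4594; -0.2002 -0.4594 1.6338]  S=[0.8866]  K=[0.7996; -0.4453; -0.4326]  nu=[0.8024]  x^+=[0.7522, 0.5545, 1.0776]  P^+=[0.2626 -0.5813 0.1064; -0.5813 2.9577 -0.6301; 0.1064 -0.6301 1.4679]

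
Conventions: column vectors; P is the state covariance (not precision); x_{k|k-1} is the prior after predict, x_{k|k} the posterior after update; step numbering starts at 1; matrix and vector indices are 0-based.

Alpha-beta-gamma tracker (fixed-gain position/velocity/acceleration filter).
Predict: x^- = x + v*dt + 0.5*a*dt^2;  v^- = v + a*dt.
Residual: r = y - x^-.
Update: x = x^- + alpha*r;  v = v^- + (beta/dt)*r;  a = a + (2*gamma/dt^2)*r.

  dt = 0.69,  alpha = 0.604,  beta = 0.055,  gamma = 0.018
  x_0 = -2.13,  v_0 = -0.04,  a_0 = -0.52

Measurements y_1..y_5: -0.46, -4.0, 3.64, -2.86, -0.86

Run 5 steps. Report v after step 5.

v_post = -0.8959

step 1: x_pred=-2.2814  r=1.8214  x^+=-1.1813  v^+=-0.2536  a^+=-0.3823
step 2: x_pred=-1.4473  r=-2.5527  x^+=-2.9891  v^+=-0.7209  a^+=-0.5753
step 3: x_pred=-3.6235  r=7.2635  x^+=0.7637  v^+=-0.5389  a^+=-0.0261
step 4: x_pred=0.3857  r=-3.2457  x^+=-1.5747  v^+=-0.8156  a^+=-0.2715
step 5: x_pred=-2.2021  r=1.3421  x^+=-1.3915  v^+=-0.8959  a^+=-0.1700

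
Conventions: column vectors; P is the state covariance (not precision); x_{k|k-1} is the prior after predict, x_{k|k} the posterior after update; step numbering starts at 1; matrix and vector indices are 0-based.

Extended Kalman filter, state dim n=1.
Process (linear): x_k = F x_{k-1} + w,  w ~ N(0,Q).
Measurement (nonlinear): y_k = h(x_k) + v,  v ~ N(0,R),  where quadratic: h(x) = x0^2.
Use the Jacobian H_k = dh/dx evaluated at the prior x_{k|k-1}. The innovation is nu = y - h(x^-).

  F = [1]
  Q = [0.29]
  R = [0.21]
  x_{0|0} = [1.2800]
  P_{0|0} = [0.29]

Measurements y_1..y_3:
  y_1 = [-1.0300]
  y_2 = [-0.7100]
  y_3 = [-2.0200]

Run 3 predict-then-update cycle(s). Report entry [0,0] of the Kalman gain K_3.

K[0,0] = -0.6437

step 1: x^-=[1.2800]  P^-=[0.5800]  H_jac=[2.5600]  S=[4.0111]  K=[0.3702]  nu=[-2.6684]  x^+=[0.2922]  P^+=[0.0304]
step 2: x^-=[0.2922]  P^-=[0.3204]  H_jac=[0.5845]  S=[0.3194]  K=[0.5862]  nu=[-0.7954]  x^+=[-0.1740]  P^+=[0.2106]
step 3: x^-=[-0.1740]  P^-=[0.5006]  H_jac=[-0.3480]  S=[0.2706]  K=[-0.6437]  nu=[-2.0503]  x^+=[1.1459]  P^+=[0.3885]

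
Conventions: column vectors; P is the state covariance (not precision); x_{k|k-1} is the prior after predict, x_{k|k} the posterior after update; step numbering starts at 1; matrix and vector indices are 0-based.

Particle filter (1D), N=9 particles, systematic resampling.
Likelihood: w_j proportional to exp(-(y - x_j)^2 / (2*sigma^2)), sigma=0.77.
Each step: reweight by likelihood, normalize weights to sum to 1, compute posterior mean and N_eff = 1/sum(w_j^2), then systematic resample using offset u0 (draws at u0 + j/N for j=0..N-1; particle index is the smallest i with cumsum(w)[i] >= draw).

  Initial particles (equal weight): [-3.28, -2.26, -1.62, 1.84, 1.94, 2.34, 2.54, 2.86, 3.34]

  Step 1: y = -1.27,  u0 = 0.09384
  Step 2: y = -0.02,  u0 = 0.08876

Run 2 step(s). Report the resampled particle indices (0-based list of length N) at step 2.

step 1: w=[0.0241, 0.3187, 0.6568, 0.0002, 0.0001, 0.0000, 0.0000, 0.0000, 0.0000]  mean=-1.8628  Neff=1.8742  idx=[1, 1, 1, 2, 2, 2, 2, 2, 2]
step 2: w=[0.0197, 0.0197, 0.0197, 0.1568, 0.1568, 0.1568, 0.1568, 0.1568, 0.1568]  mean=-1.6579  Neff=6.7257  idx=[3, 3, 4, 5, 6, 6, 7, 8, 8]

resampled_idx = [3, 3, 4, 5, 6, 6, 7, 8, 8]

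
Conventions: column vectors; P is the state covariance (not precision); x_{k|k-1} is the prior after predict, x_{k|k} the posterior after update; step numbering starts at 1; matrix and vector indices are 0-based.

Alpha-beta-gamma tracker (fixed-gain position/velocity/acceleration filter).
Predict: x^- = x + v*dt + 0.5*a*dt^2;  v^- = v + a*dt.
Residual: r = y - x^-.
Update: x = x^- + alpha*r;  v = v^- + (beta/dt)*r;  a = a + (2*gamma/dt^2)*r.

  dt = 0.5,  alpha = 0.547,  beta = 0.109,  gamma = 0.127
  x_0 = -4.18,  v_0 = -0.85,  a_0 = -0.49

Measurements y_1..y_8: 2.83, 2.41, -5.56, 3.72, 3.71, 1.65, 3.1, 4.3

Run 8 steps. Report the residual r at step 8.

step 1: x_pred=-4.6662  r=7.4962  x^+=-0.5658  v^+=0.5392  a^+=7.1262
step 2: x_pred=0.5946  r=1.8154  x^+=1.5876  v^+=4.4980  a^+=8.9707
step 3: x_pred=4.9580  r=-10.5180  x^+=-0.7954  v^+=6.6905  a^+=-1.7156
step 4: x_pred=2.3354  r=1.3846  x^+=3.0928  v^+=6.1345  a^+=-0.3088
step 5: x_pred=6.1214  r=-2.4114  x^+=4.8024  v^+=5.4544  a^+=-2.7589
step 6: x_pred=7.1847  r=-5.5347  x^+=4.1572  v^+=2.8684  a^+=-8.3821
step 7: x_pred=4.5437  r=-1.4437  x^+=3.7540  v^+=-1.6374  a^+=-9.8489
step 8: x_pred=1.7042  r=2.5958  x^+=3.1241  v^+=-5.9960  a^+=-7.2115

resid = 2.5958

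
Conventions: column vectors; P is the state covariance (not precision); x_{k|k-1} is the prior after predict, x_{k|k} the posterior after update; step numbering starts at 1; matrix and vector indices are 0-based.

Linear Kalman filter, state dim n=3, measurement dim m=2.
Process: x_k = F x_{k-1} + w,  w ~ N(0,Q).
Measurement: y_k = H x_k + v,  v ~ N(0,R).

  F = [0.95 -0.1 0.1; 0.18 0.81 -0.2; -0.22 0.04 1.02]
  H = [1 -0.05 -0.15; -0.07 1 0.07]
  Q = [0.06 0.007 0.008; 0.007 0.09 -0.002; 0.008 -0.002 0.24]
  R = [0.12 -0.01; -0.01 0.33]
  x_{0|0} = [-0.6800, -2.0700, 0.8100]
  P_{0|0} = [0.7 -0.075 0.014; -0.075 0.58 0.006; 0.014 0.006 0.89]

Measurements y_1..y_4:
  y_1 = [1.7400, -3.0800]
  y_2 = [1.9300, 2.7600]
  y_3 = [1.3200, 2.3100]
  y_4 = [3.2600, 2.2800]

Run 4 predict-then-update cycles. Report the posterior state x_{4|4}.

x_post = [1.9742, 2.0273, -2.1612]

step 1: x^-=[-0.3580, -1.9611, 0.8930]  P^-=[0.7232 0.0038 -0.0417; 0.0038 0.5040 -0.1716; -0.0417 -0.1716 1.1963]  S=[0.8810 -0.0716; -0.0716 0.8193]  K=[0.8288 0.0117; 0.0541 0.6049; -0.2515 -0.1256]  nu=[2.1339, -1.2065]  x^+=[1.3964, -2.5756, 0.5080]  P^+=[0.1194 -0.0056 0.1355; -0.0056 0.2063 -0.1087; 0.1355 -0.1087 1.1322]
step 2: x^-=[1.6350, -1.9364, 0.1079]  P^-=[0.2101 -0.0504 0.2363; -0.0504 0.2984 -0.2882; 0.2363 -0.2882 1.3545]  S=[0.2911 -0.0412; -0.0412 0.6004]  K=[0.6029 -0.0395; -0.0096 0.4685; 0.1150 -0.3417]  nu=[0.2144, 4.8033]  x^+=[1.5743, 0.3120, -1.5088]  P^+=[0.1014 -0.0259 0.1993; -0.0259 0.1662 -0.1894; 0.1993 -0.1894 1.2773]
step 3: x^-=[1.3135, 0.8379, -1.8728]  P^-=[0.2125 -0.0876 0.3222; -0.0876 0.2928 -0.3663; 0.3222 -0.3663 1.4696]  S=[0.2729 -0.0607; -0.0607 0.5889]  K=[0.6012 -0.0737; -0.0717 0.4567; 0.3399 -0.4507]  nu=[-0.2325, 1.6952]  x^+=[1.0487, 1.6288, -2.7158]  P^+=[0.1053 -0.0390 0.2289; -0.0390 0.1646 -0.2271; 0.2289 -0.2271 1.2999]
step 4: x^-=[0.5618, 2.0513, -2.9357]  P^-=[0.2251 -0.1059 0.3546; -0.1059 0.2991 -0.3930; 0.3546 -0.3930 1.4771]  S=[0.2774 -0.0737; -0.0737 0.5938]  K=[0.6158 -0.0868; -0.1019 0.4573; 0.4238 -0.4770]  nu=[2.3604, 0.4736]  x^+=[1.9742, 2.0273, -2.1612]  P^+=[0.1076 -0.0436 0.2333; -0.0436 0.1652 -0.2337; 0.2333 -0.2337 1.2624]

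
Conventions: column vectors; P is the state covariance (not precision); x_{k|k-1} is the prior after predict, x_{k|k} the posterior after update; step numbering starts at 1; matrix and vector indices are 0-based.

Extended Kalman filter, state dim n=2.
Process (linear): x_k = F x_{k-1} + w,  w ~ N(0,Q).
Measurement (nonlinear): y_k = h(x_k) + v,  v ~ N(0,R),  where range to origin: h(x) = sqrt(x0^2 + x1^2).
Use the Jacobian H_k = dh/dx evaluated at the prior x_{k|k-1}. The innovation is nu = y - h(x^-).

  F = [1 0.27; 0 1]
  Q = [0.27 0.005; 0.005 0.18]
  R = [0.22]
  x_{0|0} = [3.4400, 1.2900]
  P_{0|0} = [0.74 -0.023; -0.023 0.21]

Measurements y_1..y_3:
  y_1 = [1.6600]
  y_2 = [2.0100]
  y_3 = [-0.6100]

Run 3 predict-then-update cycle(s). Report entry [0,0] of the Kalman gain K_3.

step 1: x^-=[3.7883, 1.2900]  P^-=[1.0129 0.0387; 0.0387 0.3900]  H_jac=[0.9466 0.3223]  S=[1.1918]  K=[0.8150; 0.1362]  nu=[-2.3419]  x^+=[1.8797, 0.9710]  P^+=[0.2213 -0.0936; -0.0936 0.3679]
step 2: x^-=[2.1418, 0.9710]  P^-=[0.4676 0.0107; 0.0107 0.5479]  H_jac=[0.9108 0.4129]  S=[0.7093]  K=[0.6066; 0.3327]  nu=[-0.3416]  x^+=[1.9346, 0.8573]  P^+=[0.2066 -0.1324; -0.1324 0.4694]
step 3: x^-=[2.1661, 0.8573]  P^-=[0.4393 -0.0007; -0.0007 0.6494]  H_jac=[0.9298 0.3680]  S=[0.6872]  K=[0.5939; 0.3468]  nu=[-2.9396]  x^+=[0.4202, -0.1621]  P^+=[0.1968 -0.1423; -0.1423 0.5667]

K[0,0] = 0.5939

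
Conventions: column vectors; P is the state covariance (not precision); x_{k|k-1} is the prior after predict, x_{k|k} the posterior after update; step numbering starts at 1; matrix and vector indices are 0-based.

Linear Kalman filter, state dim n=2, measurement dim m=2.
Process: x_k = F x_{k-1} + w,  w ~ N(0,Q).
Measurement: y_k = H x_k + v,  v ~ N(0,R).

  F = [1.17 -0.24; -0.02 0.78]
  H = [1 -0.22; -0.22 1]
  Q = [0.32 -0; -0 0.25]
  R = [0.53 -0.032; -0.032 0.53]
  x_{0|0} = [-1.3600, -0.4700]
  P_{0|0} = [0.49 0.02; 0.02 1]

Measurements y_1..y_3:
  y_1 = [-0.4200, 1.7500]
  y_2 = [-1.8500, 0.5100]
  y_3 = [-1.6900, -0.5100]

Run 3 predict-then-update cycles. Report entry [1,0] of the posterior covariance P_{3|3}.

P_post[1,0] = 0.0491

step 1: x^-=[-1.4784, -0.3394]  P^-=[1.0371 -0.1803; -0.1803 0.8580]  S=[1.6880 -0.6380; -0.6380 1.5175]  K=[0.6375 -0.0012; 0.0058 0.5940]  nu=[0.9837, 1.7642]  x^+=[-0.8534, 0.7142]  P^+=[0.3502 0.0560; 0.0560 0.3269]
step 2: x^-=[-1.1699, 0.5742]  P^-=[0.7868 -0.0180; -0.0180 0.4473]  S=[1.3464 -0.3224; -0.3224 1.0233]  K=[0.5869 -0.0019; 0.0207 0.4475]  nu=[-0.5538, -0.3215]  x^+=[-1.4943, 0.4188]  P^+=[0.3224 0.0512; 0.0512 0.2478]
step 3: x^-=[-1.8488, 0.3566]  P^-=[0.7468 -0.0070; -0.0070 0.3993]  S=[1.2992 -0.2915; -0.2915 0.9685]  K=[0.5752 -0.0038; 0.0213 0.4203]  nu=[0.2373, -1.2733]  x^+=[-1.7076, -0.1735]  P^+=[0.3157 0.0491; 0.0491 0.2328]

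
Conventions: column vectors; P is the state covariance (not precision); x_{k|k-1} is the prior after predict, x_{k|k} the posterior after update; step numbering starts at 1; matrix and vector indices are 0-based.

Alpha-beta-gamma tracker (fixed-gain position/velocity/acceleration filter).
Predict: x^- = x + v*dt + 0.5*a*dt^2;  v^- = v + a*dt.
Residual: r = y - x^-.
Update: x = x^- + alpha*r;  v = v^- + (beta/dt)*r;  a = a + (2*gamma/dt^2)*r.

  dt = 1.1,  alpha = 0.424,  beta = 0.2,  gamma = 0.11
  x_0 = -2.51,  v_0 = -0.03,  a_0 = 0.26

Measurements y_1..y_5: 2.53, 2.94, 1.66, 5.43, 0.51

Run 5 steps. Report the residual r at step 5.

resid = -10.4980

step 1: x_pred=-2.3857  r=4.9157  x^+=-0.3014  v^+=1.1498  a^+=1.1538
step 2: x_pred=1.6613  r=1.2787  x^+=2.2035  v^+=2.6514  a^+=1.3863
step 3: x_pred=5.9587  r=-4.2987  x^+=4.1360  v^+=3.3947  a^+=0.6047
step 4: x_pred=8.2360  r=-2.8060  x^+=7.0463  v^+=3.5496  a^+=0.0945
step 5: x_pred=11.0080  r=-10.4980  x^+=6.5569  v^+=1.7448  a^+=-1.8142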